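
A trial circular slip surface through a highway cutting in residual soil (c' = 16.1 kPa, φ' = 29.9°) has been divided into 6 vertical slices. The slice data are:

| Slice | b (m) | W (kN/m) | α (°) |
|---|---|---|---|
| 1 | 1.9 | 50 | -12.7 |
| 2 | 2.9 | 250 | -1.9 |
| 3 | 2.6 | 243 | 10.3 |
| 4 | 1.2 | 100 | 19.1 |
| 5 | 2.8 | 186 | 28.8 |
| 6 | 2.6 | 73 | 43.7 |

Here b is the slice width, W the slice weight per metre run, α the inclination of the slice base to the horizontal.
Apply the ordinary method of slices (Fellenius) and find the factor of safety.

FS = 3.75

Ordinary method of slices: FS = Σ[c'·Δl_i + (W_i cosα_i)·tanφ'] / Σ W_i sinα_i, with Δl_i = b_i / cosα_i.
Slice 1: Δl = 1.9/cos(-12.7°) = 1.948 m; N'_1 = 50·cos(-12.7°) = 48.8; c'Δl = 31.36; W sinα = -11.0
Slice 2: Δl = 2.9/cos(-1.9°) = 2.902 m; N'_2 = 250·cos(-1.9°) = 249.9; c'Δl = 46.72; W sinα = -8.3
Slice 3: Δl = 2.6/cos10.3° = 2.643 m; N'_3 = 243·cos10.3° = 239.1; c'Δl = 42.55; W sinα = 43.4
Slice 4: Δl = 1.2/cos19.1° = 1.270 m; N'_4 = 100·cos19.1° = 94.5; c'Δl = 20.45; W sinα = 32.7
Slice 5: Δl = 2.8/cos28.8° = 3.195 m; N'_5 = 186·cos28.8° = 163.0; c'Δl = 51.44; W sinα = 89.6
Slice 6: Δl = 2.6/cos43.7° = 3.596 m; N'_6 = 73·cos43.7° = 52.8; c'Δl = 57.90; W sinα = 50.4
Σc'Δl = 250.4 kN/m; ΣN' = 848.0 kN/m; ΣW sinα = 196.9 kN/m
Resisting = 250.4 + 848.0·tan29.9° = 250.4 + 487.6 = 738.0 kN/m
FS = 738.0 / 196.9 = 3.748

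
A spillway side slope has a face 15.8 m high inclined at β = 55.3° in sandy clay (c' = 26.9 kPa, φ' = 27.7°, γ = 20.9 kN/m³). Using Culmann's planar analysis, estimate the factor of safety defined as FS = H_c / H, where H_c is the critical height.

H_c = (4c'/γ) · sinβ cosφ' / [1 − cos(β − φ')]
    = (4·26.9/20.9) · sin55.3°·cos27.7° / [1 − cos27.6°]
    = 5.148 · 0.7279 / 0.1138 = 32.93 m
FS = H_c / H = 32.93 / 15.8 = 2.084

FS = 2.08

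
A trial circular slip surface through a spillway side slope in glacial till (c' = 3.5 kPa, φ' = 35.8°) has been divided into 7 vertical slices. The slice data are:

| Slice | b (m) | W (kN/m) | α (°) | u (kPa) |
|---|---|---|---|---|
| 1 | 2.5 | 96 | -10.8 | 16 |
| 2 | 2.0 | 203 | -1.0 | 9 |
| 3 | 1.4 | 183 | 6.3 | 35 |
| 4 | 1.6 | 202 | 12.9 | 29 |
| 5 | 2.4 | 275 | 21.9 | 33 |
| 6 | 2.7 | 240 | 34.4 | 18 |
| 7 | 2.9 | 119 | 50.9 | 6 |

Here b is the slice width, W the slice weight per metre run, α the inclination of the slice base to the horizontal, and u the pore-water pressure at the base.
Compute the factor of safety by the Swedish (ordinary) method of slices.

Ordinary method of slices: FS = Σ[c'·Δl_i + (W_i cosα_i − u_i·Δl_i)·tanφ'] / Σ W_i sinα_i, with Δl_i = b_i / cosα_i.
Slice 1: Δl = 2.5/cos(-10.8°) = 2.545 m; N'_1 = 96·cos(-10.8°) − 16·2.545 = 53.6; c'Δl = 8.91; W sinα = -18.0
Slice 2: Δl = 2.0/cos(-1.0°) = 2.000 m; N'_2 = 203·cos(-1.0°) − 9·2.000 = 185.0; c'Δl = 7.00; W sinα = -3.5
Slice 3: Δl = 1.4/cos6.3° = 1.409 m; N'_3 = 183·cos6.3° − 35·1.409 = 132.6; c'Δl = 4.93; W sinα = 20.1
Slice 4: Δl = 1.6/cos12.9° = 1.641 m; N'_4 = 202·cos12.9° − 29·1.641 = 149.3; c'Δl = 5.74; W sinα = 45.1
Slice 5: Δl = 2.4/cos21.9° = 2.587 m; N'_5 = 275·cos21.9° − 33·2.587 = 169.8; c'Δl = 9.05; W sinα = 102.6
Slice 6: Δl = 2.7/cos34.4° = 3.272 m; N'_6 = 240·cos34.4° − 18·3.272 = 139.1; c'Δl = 11.45; W sinα = 135.6
Slice 7: Δl = 2.9/cos50.9° = 4.598 m; N'_7 = 119·cos50.9° − 6·4.598 = 47.5; c'Δl = 16.09; W sinα = 92.3
Σc'Δl = 63.2 kN/m; ΣN' = 876.8 kN/m; ΣW sinα = 374.2 kN/m
Resisting = 63.2 + 876.8·tan35.8° = 63.2 + 632.4 = 695.6 kN/m
FS = 695.6 / 374.2 = 1.859

FS = 1.86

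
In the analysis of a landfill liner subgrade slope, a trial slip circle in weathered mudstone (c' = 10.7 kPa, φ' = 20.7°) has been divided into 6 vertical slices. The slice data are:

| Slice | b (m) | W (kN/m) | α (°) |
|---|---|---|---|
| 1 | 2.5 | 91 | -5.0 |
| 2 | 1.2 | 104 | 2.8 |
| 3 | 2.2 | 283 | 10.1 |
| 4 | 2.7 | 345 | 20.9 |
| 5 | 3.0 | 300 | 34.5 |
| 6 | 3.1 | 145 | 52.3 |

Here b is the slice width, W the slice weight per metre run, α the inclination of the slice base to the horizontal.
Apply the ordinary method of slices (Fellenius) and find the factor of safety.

FS = 1.35

Ordinary method of slices: FS = Σ[c'·Δl_i + (W_i cosα_i)·tanφ'] / Σ W_i sinα_i, with Δl_i = b_i / cosα_i.
Slice 1: Δl = 2.5/cos(-5.0°) = 2.510 m; N'_1 = 91·cos(-5.0°) = 90.7; c'Δl = 26.85; W sinα = -7.9
Slice 2: Δl = 1.2/cos2.8° = 1.201 m; N'_2 = 104·cos2.8° = 103.9; c'Δl = 12.86; W sinα = 5.1
Slice 3: Δl = 2.2/cos10.1° = 2.235 m; N'_3 = 283·cos10.1° = 278.6; c'Δl = 23.91; W sinα = 49.6
Slice 4: Δl = 2.7/cos20.9° = 2.890 m; N'_4 = 345·cos20.9° = 322.3; c'Δl = 30.92; W sinα = 123.1
Slice 5: Δl = 3.0/cos34.5° = 3.640 m; N'_5 = 300·cos34.5° = 247.2; c'Δl = 38.95; W sinα = 169.9
Slice 6: Δl = 3.1/cos52.3° = 5.069 m; N'_6 = 145·cos52.3° = 88.7; c'Δl = 54.24; W sinα = 114.7
Σc'Δl = 187.7 kN/m; ΣN' = 1131.4 kN/m; ΣW sinα = 454.5 kN/m
Resisting = 187.7 + 1131.4·tan20.7° = 187.7 + 427.5 = 615.2 kN/m
FS = 615.2 / 454.5 = 1.354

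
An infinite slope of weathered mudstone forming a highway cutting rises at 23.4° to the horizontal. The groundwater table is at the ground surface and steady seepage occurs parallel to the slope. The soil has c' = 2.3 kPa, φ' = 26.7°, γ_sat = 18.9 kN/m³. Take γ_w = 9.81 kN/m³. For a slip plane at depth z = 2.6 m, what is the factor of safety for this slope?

With seepage parallel to the slope and the water table at the surface, the effective normal stress on the slip plane uses the buoyant unit weight γ' = γ_sat − γ_w while the driving shear stress uses γ_sat:
FS = [c' + γ' z cos²β tanφ'] / [γ_sat z sinβ cosβ]
γ' = 18.9 − 9.81 = 9.09 kN/m³
Numerator = 2.3 + 9.09·2.6·cos²23.4°·tan26.7° = 2.3 + 9.09·2.6·0.8423·0.5029 = 12.312 kPa
Denominator = 18.9·2.6·sin23.4°·cos23.4° = 18.9·2.6·0.3971·0.9178 = 17.911 kPa
FS = 12.312 / 17.911 = 0.687

FS = 0.69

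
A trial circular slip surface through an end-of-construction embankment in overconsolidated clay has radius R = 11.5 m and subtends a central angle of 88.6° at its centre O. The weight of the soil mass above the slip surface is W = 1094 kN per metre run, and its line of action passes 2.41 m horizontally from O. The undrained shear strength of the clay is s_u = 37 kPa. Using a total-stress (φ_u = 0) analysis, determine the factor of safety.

FS = 2.87

Taking moments about the centre O, the resisting moment is provided by the undrained shear strength acting along the arc:
Arc length L_a = R·θ = 11.5·(88.6°·π/180) = 11.5·1.5464 = 17.78 m
M_R = s_u·L_a·R = 37·17.78·11.5 = 7566.7 kN·m/m
M_D = W·d = 1094·2.41 = 2636.5 kN·m/m
FS = M_R / M_D = 7566.7 / 2636.5 = 2.870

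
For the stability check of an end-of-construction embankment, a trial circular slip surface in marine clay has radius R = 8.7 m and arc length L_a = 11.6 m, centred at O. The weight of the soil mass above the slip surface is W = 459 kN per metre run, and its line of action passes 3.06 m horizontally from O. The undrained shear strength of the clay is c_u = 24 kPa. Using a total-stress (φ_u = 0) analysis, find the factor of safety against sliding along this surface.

FS = 1.72

Taking moments about the centre O, the resisting moment is provided by the undrained shear strength acting along the arc:
M_R = c_u·L_a·R = 24·11.60·8.7 = 2422.1 kN·m/m
M_D = W·d = 459·3.06 = 1404.5 kN·m/m
FS = M_R / M_D = 2422.1 / 1404.5 = 1.724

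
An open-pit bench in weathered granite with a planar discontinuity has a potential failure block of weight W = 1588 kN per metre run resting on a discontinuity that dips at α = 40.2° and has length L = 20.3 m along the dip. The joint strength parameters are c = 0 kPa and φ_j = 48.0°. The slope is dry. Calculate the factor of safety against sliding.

Resolving the block weight along and normal to the plane and applying the Mohr–Coulomb strength on the joint:
N' = W cosα = 1588·cos40.2° = 1212.9 kN/m
Driving force T = W sinα = 1588·sin40.2° = 1025.0 kN/m
Resisting force R = c·L + N'·tanφ_j = 0·20.3 + 1212.9·tan48.0° = 0.0 + 1347.1 = 1347.1 kN/m
FS = R / T = 1347.1 / 1025.0 = 1.314

FS = 1.31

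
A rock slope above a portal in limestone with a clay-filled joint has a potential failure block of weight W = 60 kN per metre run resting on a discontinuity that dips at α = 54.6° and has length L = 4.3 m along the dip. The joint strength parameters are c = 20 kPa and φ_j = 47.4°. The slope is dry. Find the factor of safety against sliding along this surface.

Resolving the block weight along and normal to the plane and applying the Mohr–Coulomb strength on the joint:
N' = W cosα = 60·cos54.6° = 34.8 kN/m
Driving force T = W sinα = 60·sin54.6° = 48.9 kN/m
Resisting force R = c·L + N'·tanφ_j = 20·4.3 + 34.8·tan47.4° = 86.0 + 37.8 = 123.8 kN/m
FS = R / T = 123.8 / 48.9 = 2.531

FS = 2.53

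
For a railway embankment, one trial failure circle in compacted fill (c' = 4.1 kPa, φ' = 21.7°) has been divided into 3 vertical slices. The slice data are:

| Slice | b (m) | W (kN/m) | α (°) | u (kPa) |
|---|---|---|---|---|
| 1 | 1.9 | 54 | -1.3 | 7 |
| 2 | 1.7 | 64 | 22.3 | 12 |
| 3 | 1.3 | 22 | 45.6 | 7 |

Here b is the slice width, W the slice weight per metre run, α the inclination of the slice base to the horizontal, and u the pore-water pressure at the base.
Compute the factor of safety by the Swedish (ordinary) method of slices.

FS = 1.42

Ordinary method of slices: FS = Σ[c'·Δl_i + (W_i cosα_i − u_i·Δl_i)·tanφ'] / Σ W_i sinα_i, with Δl_i = b_i / cosα_i.
Slice 1: Δl = 1.9/cos(-1.3°) = 1.900 m; N'_1 = 54·cos(-1.3°) − 7·1.900 = 40.7; c'Δl = 7.79; W sinα = -1.2
Slice 2: Δl = 1.7/cos22.3° = 1.837 m; N'_2 = 64·cos22.3° − 12·1.837 = 37.2; c'Δl = 7.53; W sinα = 24.3
Slice 3: Δl = 1.3/cos45.6° = 1.858 m; N'_3 = 22·cos45.6° − 7·1.858 = 2.4; c'Δl = 7.62; W sinα = 15.7
Σc'Δl = 22.9 kN/m; ΣN' = 80.2 kN/m; ΣW sinα = 38.8 kN/m
Resisting = 22.9 + 80.2·tan21.7° = 22.9 + 31.9 = 54.9 kN/m
FS = 54.9 / 38.8 = 1.415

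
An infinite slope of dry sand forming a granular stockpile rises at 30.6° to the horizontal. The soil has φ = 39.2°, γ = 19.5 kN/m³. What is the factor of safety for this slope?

For a dry cohesionless infinite slope the factor of safety is FS = tanφ / tanβ.
FS = tan39.2° / tan30.6° = 0.8156 / 0.5914 = 1.379

FS = 1.38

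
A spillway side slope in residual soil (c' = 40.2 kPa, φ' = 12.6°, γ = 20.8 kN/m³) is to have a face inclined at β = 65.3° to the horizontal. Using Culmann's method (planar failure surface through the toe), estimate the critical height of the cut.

Culmann's analysis gives the critical failure plane at α_cr = (β + φ')/2 = (65.3 + 12.6)/2 = 38.9°, and the critical height
H_c = (4c'/γ) · sinβ cosφ' / [1 − cos(β − φ')]
    = (4·40.2/20.8) · sin65.3°·cos12.6° / [1 − cos(52.7°)]
    = 7.731 · 0.9085·0.9759 / [1 − 0.6060]
    = 7.731 · 0.8866 / 0.3940
    = 17.40 m

H_c = 17.40 m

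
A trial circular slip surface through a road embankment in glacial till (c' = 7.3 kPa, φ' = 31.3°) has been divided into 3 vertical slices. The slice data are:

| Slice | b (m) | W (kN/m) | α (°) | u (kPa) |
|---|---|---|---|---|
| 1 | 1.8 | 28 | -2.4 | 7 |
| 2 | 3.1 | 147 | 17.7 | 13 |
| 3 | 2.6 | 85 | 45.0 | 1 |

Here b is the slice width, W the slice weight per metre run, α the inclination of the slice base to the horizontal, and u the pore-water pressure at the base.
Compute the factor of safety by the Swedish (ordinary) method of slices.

FS = 1.61

Ordinary method of slices: FS = Σ[c'·Δl_i + (W_i cosα_i − u_i·Δl_i)·tanφ'] / Σ W_i sinα_i, with Δl_i = b_i / cosα_i.
Slice 1: Δl = 1.8/cos(-2.4°) = 1.802 m; N'_1 = 28·cos(-2.4°) − 7·1.802 = 15.4; c'Δl = 13.15; W sinα = -1.2
Slice 2: Δl = 3.1/cos17.7° = 3.254 m; N'_2 = 147·cos17.7° − 13·3.254 = 97.7; c'Δl = 23.75; W sinα = 44.7
Slice 3: Δl = 2.6/cos45.0° = 3.677 m; N'_3 = 85·cos45.0° − 1·3.677 = 56.4; c'Δl = 26.84; W sinα = 60.1
Σc'Δl = 63.7 kN/m; ΣN' = 169.5 kN/m; ΣW sinα = 103.6 kN/m
Resisting = 63.7 + 169.5·tan31.3° = 63.7 + 103.1 = 166.8 kN/m
FS = 166.8 / 103.6 = 1.610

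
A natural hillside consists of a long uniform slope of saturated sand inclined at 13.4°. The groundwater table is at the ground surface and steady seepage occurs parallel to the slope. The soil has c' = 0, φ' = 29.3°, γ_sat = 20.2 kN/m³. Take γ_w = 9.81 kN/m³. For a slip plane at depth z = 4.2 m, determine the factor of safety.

With seepage parallel to the slope and the water table at the surface, the effective normal stress on the slip plane uses the buoyant unit weight γ' = γ_sat − γ_w while the driving shear stress uses γ_sat:
FS = [c' + γ' z cos²β tanφ'] / [γ_sat z sinβ cosβ]
(For c' = 0 this reduces to FS = (γ'/γ_sat)·tanφ'/tanβ.)
γ' = 20.2 − 9.81 = 10.39 kN/m³
Numerator = 0.0 + 10.39·4.2·cos²13.4°·tan29.3° = 0.0 + 10.39·4.2·0.9463·0.5612 = 23.173 kPa
Denominator = 20.2·4.2·sin13.4°·cos13.4° = 20.2·4.2·0.2317·0.9728 = 19.126 kPa
FS = 23.173 / 19.126 = 1.212

FS = 1.21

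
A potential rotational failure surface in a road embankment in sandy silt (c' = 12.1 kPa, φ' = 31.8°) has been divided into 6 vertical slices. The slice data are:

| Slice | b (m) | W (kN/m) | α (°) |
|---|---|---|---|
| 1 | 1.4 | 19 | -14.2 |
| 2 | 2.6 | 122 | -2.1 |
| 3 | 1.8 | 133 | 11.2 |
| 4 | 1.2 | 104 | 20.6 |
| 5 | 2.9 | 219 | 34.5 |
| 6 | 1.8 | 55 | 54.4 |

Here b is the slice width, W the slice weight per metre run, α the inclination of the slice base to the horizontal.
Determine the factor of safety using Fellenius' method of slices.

Ordinary method of slices: FS = Σ[c'·Δl_i + (W_i cosα_i)·tanφ'] / Σ W_i sinα_i, with Δl_i = b_i / cosα_i.
Slice 1: Δl = 1.4/cos(-14.2°) = 1.444 m; N'_1 = 19·cos(-14.2°) = 18.4; c'Δl = 17.47; W sinα = -4.7
Slice 2: Δl = 2.6/cos(-2.1°) = 2.602 m; N'_2 = 122·cos(-2.1°) = 121.9; c'Δl = 31.48; W sinα = -4.5
Slice 3: Δl = 1.8/cos11.2° = 1.835 m; N'_3 = 133·cos11.2° = 130.5; c'Δl = 22.20; W sinα = 25.8
Slice 4: Δl = 1.2/cos20.6° = 1.282 m; N'_4 = 104·cos20.6° = 97.4; c'Δl = 15.51; W sinα = 36.6
Slice 5: Δl = 2.9/cos34.5° = 3.519 m; N'_5 = 219·cos34.5° = 180.5; c'Δl = 42.58; W sinα = 124.0
Slice 6: Δl = 1.8/cos54.4° = 3.092 m; N'_6 = 55·cos54.4° = 32.0; c'Δl = 37.41; W sinα = 44.7
Σc'Δl = 166.7 kN/m; ΣN' = 580.7 kN/m; ΣW sinα = 222.1 kN/m
Resisting = 166.7 + 580.7·tan31.8° = 166.7 + 360.0 = 526.7 kN/m
FS = 526.7 / 222.1 = 2.372

FS = 2.37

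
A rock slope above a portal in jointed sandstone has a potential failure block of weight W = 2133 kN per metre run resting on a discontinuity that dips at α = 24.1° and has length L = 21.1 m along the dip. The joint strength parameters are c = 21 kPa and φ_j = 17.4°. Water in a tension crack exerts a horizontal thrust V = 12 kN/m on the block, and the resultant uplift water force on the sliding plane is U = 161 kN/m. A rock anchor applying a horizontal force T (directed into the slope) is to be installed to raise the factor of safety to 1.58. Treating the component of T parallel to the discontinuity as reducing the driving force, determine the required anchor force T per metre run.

T = 250 kN/m

Resolving forces along and normal to the sliding plane, with the horizontal anchor force T adding T·sinα to the effective normal force and T·cosα acting up the plane against the driving force:
FS = [cL + (W cosα − U − V sinα + T sinα) tanφ_j] / [W sinα + V cosα − T cosα]
Without the anchor: N' = 1781.2 kN/m, driving T_d = 881.9 kN/m, resisting R = 21·21.1 + 1781.2·tan17.4° = 1001.3 kN/m, FS = 1.14.
Setting FS = 1.58 and solving for T:
1.58·(881.9 − T cos24.1°) = 1001.3 + T sin24.1°·tan17.4°
T·(sin24.1°·tan17.4° + 1.58·cos24.1°) = 1.58·881.9 − 1001.3
T·(0.4083·0.3134 + 1.58·0.9128) = 1393.4 − 1001.3 = 392.2
T·1.5702 = 392.2
T = 249.7 kN/m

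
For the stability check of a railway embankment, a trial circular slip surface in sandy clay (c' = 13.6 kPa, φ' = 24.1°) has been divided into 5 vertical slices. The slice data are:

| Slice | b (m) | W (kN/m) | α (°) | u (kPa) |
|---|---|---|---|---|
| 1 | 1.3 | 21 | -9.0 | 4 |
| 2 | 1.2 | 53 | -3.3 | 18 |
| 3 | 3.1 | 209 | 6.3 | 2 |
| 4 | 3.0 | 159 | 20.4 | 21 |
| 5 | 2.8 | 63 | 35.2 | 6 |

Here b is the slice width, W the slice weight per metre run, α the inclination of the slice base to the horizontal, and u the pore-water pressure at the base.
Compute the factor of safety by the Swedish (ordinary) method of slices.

FS = 3.03

Ordinary method of slices: FS = Σ[c'·Δl_i + (W_i cosα_i − u_i·Δl_i)·tanφ'] / Σ W_i sinα_i, with Δl_i = b_i / cosα_i.
Slice 1: Δl = 1.3/cos(-9.0°) = 1.316 m; N'_1 = 21·cos(-9.0°) − 4·1.316 = 15.5; c'Δl = 17.90; W sinα = -3.3
Slice 2: Δl = 1.2/cos(-3.3°) = 1.202 m; N'_2 = 53·cos(-3.3°) − 18·1.202 = 31.3; c'Δl = 16.35; W sinα = -3.1
Slice 3: Δl = 3.1/cos6.3° = 3.119 m; N'_3 = 209·cos6.3° − 2·3.119 = 201.5; c'Δl = 42.42; W sinα = 22.9
Slice 4: Δl = 3.0/cos20.4° = 3.201 m; N'_4 = 159·cos20.4° − 21·3.201 = 81.8; c'Δl = 43.53; W sinα = 55.4
Slice 5: Δl = 2.8/cos35.2° = 3.427 m; N'_5 = 63·cos35.2° − 6·3.427 = 30.9; c'Δl = 46.60; W sinα = 36.3
Σc'Δl = 166.8 kN/m; ΣN' = 361.0 kN/m; ΣW sinα = 108.3 kN/m
Resisting = 166.8 + 361.0·tan24.1° = 166.8 + 161.5 = 328.3 kN/m
FS = 328.3 / 108.3 = 3.030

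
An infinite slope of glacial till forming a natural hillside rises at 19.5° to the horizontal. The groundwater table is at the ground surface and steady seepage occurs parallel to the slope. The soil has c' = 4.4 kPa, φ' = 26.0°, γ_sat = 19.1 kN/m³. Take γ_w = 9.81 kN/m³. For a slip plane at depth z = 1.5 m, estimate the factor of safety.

FS = 1.16

With seepage parallel to the slope and the water table at the surface, the effective normal stress on the slip plane uses the buoyant unit weight γ' = γ_sat − γ_w while the driving shear stress uses γ_sat:
FS = [c' + γ' z cos²β tanφ'] / [γ_sat z sinβ cosβ]
γ' = 19.1 − 9.81 = 9.29 kN/m³
Numerator = 4.4 + 9.29·1.5·cos²19.5°·tan26.0° = 4.4 + 9.29·1.5·0.8886·0.4877 = 10.439 kPa
Denominator = 19.1·1.5·sin19.5°·cos19.5° = 19.1·1.5·0.3338·0.9426 = 9.015 kPa
FS = 10.439 / 9.015 = 1.158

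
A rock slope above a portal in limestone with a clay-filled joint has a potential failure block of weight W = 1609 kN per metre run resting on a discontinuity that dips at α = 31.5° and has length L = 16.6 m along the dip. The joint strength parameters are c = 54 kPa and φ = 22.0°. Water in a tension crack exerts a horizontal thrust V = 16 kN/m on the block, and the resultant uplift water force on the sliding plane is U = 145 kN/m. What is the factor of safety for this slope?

FS = 1.63

Resolving the block weight along and normal to the plane and applying the Mohr–Coulomb strength on the joint:
N' = W cosα − U − V sinα = 1609·cos31.5° − 145 − 16·sin31.5° = 1218.5 kN/m
Driving force T = W sinα + V cosα = 1609·sin31.5° + 16·cos31.5° = 854.3 kN/m
Resisting force R = c·L + N'·tanφ = 54·16.6 + 1218.5·tan22.0° = 896.4 + 492.3 = 1388.7 kN/m
FS = R / T = 1388.7 / 854.3 = 1.625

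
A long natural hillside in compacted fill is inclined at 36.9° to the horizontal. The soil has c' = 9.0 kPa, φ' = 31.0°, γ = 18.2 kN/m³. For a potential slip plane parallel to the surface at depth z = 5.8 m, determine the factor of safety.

For an infinite slope with a slip plane parallel to the surface (no pore pressure): FS = [c' + γz cos²β tanφ'] / [γz sinβ cosβ].
γz = 18.2·5.8 = 105.56 kN/m²
Numerator = 9.0 + 105.56·cos²36.9°·tan31.0° = 9.0 + 105.56·0.6395·0.6009 = 49.561 kPa
Denominator = 105.56·sin36.9°·cos36.9° = 105.56·0.6004·0.7997 = 50.684 kPa
FS = 49.561 / 50.684 = 0.978

FS = 0.98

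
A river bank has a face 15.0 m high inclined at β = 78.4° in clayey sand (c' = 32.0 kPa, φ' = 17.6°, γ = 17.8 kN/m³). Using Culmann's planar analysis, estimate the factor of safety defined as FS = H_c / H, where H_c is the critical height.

FS = 0.87

H_c = (4c'/γ) · sinβ cosφ' / [1 − cos(β − φ')]
    = (4·32.0/17.8) · sin78.4°·cos17.6° / [1 − cos60.8°]
    = 7.191 · 0.9337 / 0.5121 = 13.11 m
FS = H_c / H = 13.11 / 15.0 = 0.874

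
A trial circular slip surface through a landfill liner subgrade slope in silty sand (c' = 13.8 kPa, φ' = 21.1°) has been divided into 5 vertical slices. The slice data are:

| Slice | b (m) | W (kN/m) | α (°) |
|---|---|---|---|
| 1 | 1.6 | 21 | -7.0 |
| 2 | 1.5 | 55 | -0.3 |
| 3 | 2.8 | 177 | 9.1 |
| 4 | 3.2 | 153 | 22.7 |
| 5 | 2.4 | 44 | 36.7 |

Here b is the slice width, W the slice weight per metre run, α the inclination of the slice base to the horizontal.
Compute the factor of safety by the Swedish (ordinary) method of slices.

FS = 3.04

Ordinary method of slices: FS = Σ[c'·Δl_i + (W_i cosα_i)·tanφ'] / Σ W_i sinα_i, with Δl_i = b_i / cosα_i.
Slice 1: Δl = 1.6/cos(-7.0°) = 1.612 m; N'_1 = 21·cos(-7.0°) = 20.8; c'Δl = 22.25; W sinα = -2.6
Slice 2: Δl = 1.5/cos(-0.3°) = 1.500 m; N'_2 = 55·cos(-0.3°) = 55.0; c'Δl = 20.70; W sinα = -0.3
Slice 3: Δl = 2.8/cos9.1° = 2.836 m; N'_3 = 177·cos9.1° = 174.8; c'Δl = 39.13; W sinα = 28.0
Slice 4: Δl = 3.2/cos22.7° = 3.469 m; N'_4 = 153·cos22.7° = 141.1; c'Δl = 47.87; W sinα = 59.0
Slice 5: Δl = 2.4/cos36.7° = 2.993 m; N'_5 = 44·cos36.7° = 35.3; c'Δl = 41.31; W sinα = 26.3
Σc'Δl = 171.3 kN/m; ΣN' = 427.0 kN/m; ΣW sinα = 110.5 kN/m
Resisting = 171.3 + 427.0·tan21.1° = 171.3 + 164.8 = 336.0 kN/m
FS = 336.0 / 110.5 = 3.041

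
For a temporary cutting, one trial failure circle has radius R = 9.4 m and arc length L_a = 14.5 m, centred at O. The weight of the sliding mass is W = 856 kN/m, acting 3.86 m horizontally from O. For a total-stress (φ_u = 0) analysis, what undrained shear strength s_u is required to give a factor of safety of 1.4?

FS = s_u·L_a·R / (W·d), so s_u = FS·W·d / (L_a·R).
s_u = 1.4·856·3.86 / (14.50·9.4) = 4625.8 / 136.30 = 33.94 kPa

s_u = 33.9 kPa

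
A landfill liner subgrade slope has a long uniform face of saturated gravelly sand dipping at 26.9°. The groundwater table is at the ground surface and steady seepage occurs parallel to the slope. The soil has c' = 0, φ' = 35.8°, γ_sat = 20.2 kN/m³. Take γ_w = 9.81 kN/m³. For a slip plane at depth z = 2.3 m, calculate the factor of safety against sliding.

With seepage parallel to the slope and the water table at the surface, the effective normal stress on the slip plane uses the buoyant unit weight γ' = γ_sat − γ_w while the driving shear stress uses γ_sat:
FS = [c' + γ' z cos²β tanφ'] / [γ_sat z sinβ cosβ]
(For c' = 0 this reduces to FS = (γ'/γ_sat)·tanφ'/tanβ.)
γ' = 20.2 − 9.81 = 10.39 kN/m³
Numerator = 0.0 + 10.39·2.3·cos²26.9°·tan35.8° = 0.0 + 10.39·2.3·0.7953·0.7212 = 13.707 kPa
Denominator = 20.2·2.3·sin26.9°·cos26.9° = 20.2·2.3·0.4524·0.8918 = 18.746 kPa
FS = 13.707 / 18.746 = 0.731

FS = 0.73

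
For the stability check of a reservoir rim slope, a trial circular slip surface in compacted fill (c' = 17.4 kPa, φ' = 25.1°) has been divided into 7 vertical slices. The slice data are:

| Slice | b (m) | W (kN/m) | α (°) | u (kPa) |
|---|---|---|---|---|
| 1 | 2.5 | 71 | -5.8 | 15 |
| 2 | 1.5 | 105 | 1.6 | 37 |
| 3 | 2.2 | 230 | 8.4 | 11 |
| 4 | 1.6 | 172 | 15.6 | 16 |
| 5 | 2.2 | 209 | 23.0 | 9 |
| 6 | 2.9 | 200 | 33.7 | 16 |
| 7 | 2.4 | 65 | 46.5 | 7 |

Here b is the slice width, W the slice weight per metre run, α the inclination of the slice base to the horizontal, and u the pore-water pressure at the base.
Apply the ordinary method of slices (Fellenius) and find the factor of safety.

Ordinary method of slices: FS = Σ[c'·Δl_i + (W_i cosα_i − u_i·Δl_i)·tanφ'] / Σ W_i sinα_i, with Δl_i = b_i / cosα_i.
Slice 1: Δl = 2.5/cos(-5.8°) = 2.513 m; N'_1 = 71·cos(-5.8°) − 15·2.513 = 32.9; c'Δl = 43.72; W sinα = -7.2
Slice 2: Δl = 1.5/cos1.6° = 1.501 m; N'_2 = 105·cos1.6° − 37·1.501 = 49.4; c'Δl = 26.11; W sinα = 2.9
Slice 3: Δl = 2.2/cos8.4° = 2.224 m; N'_3 = 230·cos8.4° − 11·2.224 = 203.1; c'Δl = 38.70; W sinα = 33.6
Slice 4: Δl = 1.6/cos15.6° = 1.661 m; N'_4 = 172·cos15.6° − 16·1.661 = 139.1; c'Δl = 28.90; W sinα = 46.3
Slice 5: Δl = 2.2/cos23.0° = 2.390 m; N'_5 = 209·cos23.0° − 9·2.390 = 170.9; c'Δl = 41.59; W sinα = 81.7
Slice 6: Δl = 2.9/cos33.7° = 3.486 m; N'_6 = 200·cos33.7° − 16·3.486 = 110.6; c'Δl = 60.65; W sinα = 111.0
Slice 7: Δl = 2.4/cos46.5° = 3.487 m; N'_7 = 65·cos46.5° − 7·3.487 = 20.3; c'Δl = 60.67; W sinα = 47.1
Σc'Δl = 300.3 kN/m; ΣN' = 726.4 kN/m; ΣW sinα = 315.4 kN/m
Resisting = 300.3 + 726.4·tan25.1° = 300.3 + 340.3 = 640.6 kN/m
FS = 640.6 / 315.4 = 2.031

FS = 2.03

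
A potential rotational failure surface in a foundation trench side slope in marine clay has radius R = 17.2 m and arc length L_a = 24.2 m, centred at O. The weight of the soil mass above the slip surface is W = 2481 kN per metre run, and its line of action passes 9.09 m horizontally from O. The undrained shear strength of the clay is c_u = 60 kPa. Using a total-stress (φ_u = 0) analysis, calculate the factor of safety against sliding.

FS = 1.11

Taking moments about the centre O, the resisting moment is provided by the undrained shear strength acting along the arc:
M_R = c_u·L_a·R = 60·24.20·17.2 = 24974.4 kN·m/m
M_D = W·d = 2481·9.09 = 22552.3 kN·m/m
FS = M_R / M_D = 24974.4 / 22552.3 = 1.107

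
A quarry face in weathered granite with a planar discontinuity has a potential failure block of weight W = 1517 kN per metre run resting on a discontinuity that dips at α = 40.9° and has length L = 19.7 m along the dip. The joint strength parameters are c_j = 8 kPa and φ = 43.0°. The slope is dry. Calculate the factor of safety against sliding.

FS = 1.24

Resolving the block weight along and normal to the plane and applying the Mohr–Coulomb strength on the joint:
N' = W cosα = 1517·cos40.9° = 1146.6 kN/m
Driving force T = W sinα = 1517·sin40.9° = 993.2 kN/m
Resisting force R = c_j·L + N'·tanφ = 8·19.7 + 1146.6·tan43.0° = 157.6 + 1069.2 = 1226.8 kN/m
FS = R / T = 1226.8 / 993.2 = 1.235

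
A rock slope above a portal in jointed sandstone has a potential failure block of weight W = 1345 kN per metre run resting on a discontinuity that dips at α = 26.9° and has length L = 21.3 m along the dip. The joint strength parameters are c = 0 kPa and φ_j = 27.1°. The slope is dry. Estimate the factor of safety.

FS = 1.01

Resolving the block weight along and normal to the plane and applying the Mohr–Coulomb strength on the joint:
N' = W cosα = 1345·cos26.9° = 1199.5 kN/m
Driving force T = W sinα = 1345·sin26.9° = 608.5 kN/m
Resisting force R = c·L + N'·tanφ_j = 0·21.3 + 1199.5·tan27.1° = 0.0 + 613.8 = 613.8 kN/m
FS = R / T = 613.8 / 608.5 = 1.009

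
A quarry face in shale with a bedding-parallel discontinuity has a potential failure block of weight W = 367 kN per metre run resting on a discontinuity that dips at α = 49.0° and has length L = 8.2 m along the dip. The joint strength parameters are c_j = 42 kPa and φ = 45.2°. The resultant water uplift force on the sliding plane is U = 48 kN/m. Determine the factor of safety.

FS = 1.94

Resolving the block weight along and normal to the plane and applying the Mohr–Coulomb strength on the joint:
N' = W cosα − U = 367·cos49.0° − 48 = 192.8 kN/m
Driving force T = W sinα = 367·sin49.0° = 277.0 kN/m
Resisting force R = c_j·L + N'·tanφ = 42·8.2 + 192.8·tan45.2° = 344.4 + 194.1 = 538.5 kN/m
FS = R / T = 538.5 / 277.0 = 1.944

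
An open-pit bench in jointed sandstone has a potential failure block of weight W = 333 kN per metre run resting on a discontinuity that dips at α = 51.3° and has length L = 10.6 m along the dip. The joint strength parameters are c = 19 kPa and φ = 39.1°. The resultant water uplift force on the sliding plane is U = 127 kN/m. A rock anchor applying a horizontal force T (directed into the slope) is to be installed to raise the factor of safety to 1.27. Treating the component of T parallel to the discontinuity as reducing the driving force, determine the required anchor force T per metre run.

Resolving forces along and normal to the sliding plane, with the horizontal anchor force T adding T·sinα to the effective normal force and T·cosα acting up the plane against the driving force:
FS = [cL + (W cosα − U + T sinα) tanφ] / [W sinα − T cosα]
Without the anchor: N' = 81.2 kN/m, driving T_d = 259.9 kN/m, resisting R = 19·10.6 + 81.2·tan39.1° = 267.4 kN/m, FS = 1.03.
Setting FS = 1.27 and solving for T:
1.27·(259.9 − T cos51.3°) = 267.4 + T sin51.3°·tan39.1°
T·(sin51.3°·tan39.1° + 1.27·cos51.3°) = 1.27·259.9 − 267.4
T·(0.7804·0.8127 + 1.27·0.6252) = 330.1 − 267.4 = 62.7
T·1.4283 = 62.7
T = 43.9 kN/m

T = 44 kN/m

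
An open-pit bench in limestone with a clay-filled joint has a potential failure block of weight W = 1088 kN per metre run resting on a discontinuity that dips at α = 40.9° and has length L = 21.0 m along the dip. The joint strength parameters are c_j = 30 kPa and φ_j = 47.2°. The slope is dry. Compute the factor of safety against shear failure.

FS = 2.13

Resolving the block weight along and normal to the plane and applying the Mohr–Coulomb strength on the joint:
N' = W cosα = 1088·cos40.9° = 822.4 kN/m
Driving force T = W sinα = 1088·sin40.9° = 712.4 kN/m
Resisting force R = c_j·L + N'·tanφ_j = 30·21.0 + 822.4·tan47.2° = 630.0 + 888.1 = 1518.1 kN/m
FS = R / T = 1518.1 / 712.4 = 2.131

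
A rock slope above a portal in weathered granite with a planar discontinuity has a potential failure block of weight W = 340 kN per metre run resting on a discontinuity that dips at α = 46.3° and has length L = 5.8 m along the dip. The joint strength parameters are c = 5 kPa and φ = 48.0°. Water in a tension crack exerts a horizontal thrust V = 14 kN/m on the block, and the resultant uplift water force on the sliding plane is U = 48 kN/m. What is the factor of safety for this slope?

Resolving the block weight along and normal to the plane and applying the Mohr–Coulomb strength on the joint:
N' = W cosα − U − V sinα = 340·cos46.3° − 48 − 14·sin46.3° = 176.8 kN/m
Driving force T = W sinα + V cosα = 340·sin46.3° + 14·cos46.3° = 255.5 kN/m
Resisting force R = c·L + N'·tanφ = 5·5.8 + 176.8·tan48.0° = 29.0 + 196.3 = 225.3 kN/m
FS = R / T = 225.3 / 255.5 = 0.882

FS = 0.88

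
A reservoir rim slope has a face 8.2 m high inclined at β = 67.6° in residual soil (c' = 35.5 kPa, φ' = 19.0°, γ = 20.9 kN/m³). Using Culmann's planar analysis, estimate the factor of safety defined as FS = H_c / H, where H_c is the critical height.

H_c = (4c'/γ) · sinβ cosφ' / [1 − cos(β − φ')]
    = (4·35.5/20.9) · sin67.6°·cos19.0° / [1 − cos48.6°]
    = 6.794 · 0.8742 / 0.3387 = 17.54 m
FS = H_c / H = 17.54 / 8.2 = 2.139

FS = 2.14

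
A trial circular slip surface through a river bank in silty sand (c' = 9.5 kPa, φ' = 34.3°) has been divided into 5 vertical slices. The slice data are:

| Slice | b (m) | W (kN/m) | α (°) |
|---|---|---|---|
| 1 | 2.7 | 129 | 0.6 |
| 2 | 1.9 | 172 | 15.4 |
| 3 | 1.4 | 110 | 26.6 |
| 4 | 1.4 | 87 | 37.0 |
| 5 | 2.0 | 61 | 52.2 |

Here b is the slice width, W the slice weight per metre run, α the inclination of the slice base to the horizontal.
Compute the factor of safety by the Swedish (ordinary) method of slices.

FS = 2.28

Ordinary method of slices: FS = Σ[c'·Δl_i + (W_i cosα_i)·tanφ'] / Σ W_i sinα_i, with Δl_i = b_i / cosα_i.
Slice 1: Δl = 2.7/cos0.6° = 2.700 m; N'_1 = 129·cos0.6° = 129.0; c'Δl = 25.65; W sinα = 1.4
Slice 2: Δl = 1.9/cos15.4° = 1.971 m; N'_2 = 172·cos15.4° = 165.8; c'Δl = 18.72; W sinα = 45.7
Slice 3: Δl = 1.4/cos26.6° = 1.566 m; N'_3 = 110·cos26.6° = 98.4; c'Δl = 14.87; W sinα = 49.3
Slice 4: Δl = 1.4/cos37.0° = 1.753 m; N'_4 = 87·cos37.0° = 69.5; c'Δl = 16.65; W sinα = 52.4
Slice 5: Δl = 2.0/cos52.2° = 3.263 m; N'_5 = 61·cos52.2° = 37.4; c'Δl = 31.00; W sinα = 48.2
Σc'Δl = 106.9 kN/m; ΣN' = 500.0 kN/m; ΣW sinα = 196.8 kN/m
Resisting = 106.9 + 500.0·tan34.3° = 106.9 + 341.1 = 448.0 kN/m
FS = 448.0 / 196.8 = 2.276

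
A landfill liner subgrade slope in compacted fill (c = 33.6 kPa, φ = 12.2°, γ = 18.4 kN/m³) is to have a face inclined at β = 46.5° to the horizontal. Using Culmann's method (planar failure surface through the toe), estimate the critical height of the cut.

Culmann's analysis gives the critical failure plane at α_cr = (β + φ)/2 = (46.5 + 12.2)/2 = 29.4°, and the critical height
H_c = (4c/γ) · sinβ cosφ / [1 − cos(β − φ)]
    = (4·33.6/18.4) · sin46.5°·cos12.2° / [1 − cos(34.3°)]
    = 7.304 · 0.7254·0.9774 / [1 − 0.8261]
    = 7.304 · 0.7090 / 0.1739
    = 29.78 m

H_c = 29.78 m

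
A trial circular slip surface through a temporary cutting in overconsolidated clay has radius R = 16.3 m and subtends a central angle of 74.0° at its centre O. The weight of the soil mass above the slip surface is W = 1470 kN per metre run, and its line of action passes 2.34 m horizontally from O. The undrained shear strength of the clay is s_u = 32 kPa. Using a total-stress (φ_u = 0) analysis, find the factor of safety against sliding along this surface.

FS = 3.19

Taking moments about the centre O, the resisting moment is provided by the undrained shear strength acting along the arc:
Arc length L_a = R·θ = 16.3·(74.0°·π/180) = 16.3·1.2915 = 21.05 m
M_R = s_u·L_a·R = 32·21.05·16.3 = 10980.8 kN·m/m
M_D = W·d = 1470·2.34 = 3439.8 kN·m/m
FS = M_R / M_D = 10980.8 / 3439.8 = 3.192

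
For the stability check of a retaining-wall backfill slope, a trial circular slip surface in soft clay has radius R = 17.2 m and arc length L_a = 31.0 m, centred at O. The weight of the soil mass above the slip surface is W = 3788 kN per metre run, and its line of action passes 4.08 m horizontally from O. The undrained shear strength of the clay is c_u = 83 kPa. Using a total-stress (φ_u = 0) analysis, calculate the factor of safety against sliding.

FS = 2.86

Taking moments about the centre O, the resisting moment is provided by the undrained shear strength acting along the arc:
M_R = c_u·L_a·R = 83·31.00·17.2 = 44255.6 kN·m/m
M_D = W·d = 3788·4.08 = 15455.0 kN·m/m
FS = M_R / M_D = 44255.6 / 15455.0 = 2.864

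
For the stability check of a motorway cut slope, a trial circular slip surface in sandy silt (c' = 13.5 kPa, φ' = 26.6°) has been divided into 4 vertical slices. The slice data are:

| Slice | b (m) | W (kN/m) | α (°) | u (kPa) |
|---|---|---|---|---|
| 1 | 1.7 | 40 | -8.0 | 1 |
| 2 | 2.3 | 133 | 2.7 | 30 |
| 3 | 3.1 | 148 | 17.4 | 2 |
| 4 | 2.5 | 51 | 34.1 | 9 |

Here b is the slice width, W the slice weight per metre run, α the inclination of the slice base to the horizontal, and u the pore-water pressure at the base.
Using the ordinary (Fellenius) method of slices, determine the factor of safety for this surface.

FS = 3.60

Ordinary method of slices: FS = Σ[c'·Δl_i + (W_i cosα_i − u_i·Δl_i)·tanφ'] / Σ W_i sinα_i, with Δl_i = b_i / cosα_i.
Slice 1: Δl = 1.7/cos(-8.0°) = 1.717 m; N'_1 = 40·cos(-8.0°) − 1·1.717 = 37.9; c'Δl = 23.18; W sinα = -5.6
Slice 2: Δl = 2.3/cos2.7° = 2.303 m; N'_2 = 133·cos2.7° − 30·2.303 = 63.8; c'Δl = 31.08; W sinα = 6.3
Slice 3: Δl = 3.1/cos17.4° = 3.249 m; N'_3 = 148·cos17.4° − 2·3.249 = 134.7; c'Δl = 43.86; W sinα = 44.3
Slice 4: Δl = 2.5/cos34.1° = 3.019 m; N'_4 = 51·cos34.1° − 9·3.019 = 15.1; c'Δl = 40.76; W sinα = 28.6
Σc'Δl = 138.9 kN/m; ΣN' = 251.5 kN/m; ΣW sinα = 73.5 kN/m
Resisting = 138.9 + 251.5·tan26.6° = 138.9 + 125.9 = 264.8 kN/m
FS = 264.8 / 73.5 = 3.600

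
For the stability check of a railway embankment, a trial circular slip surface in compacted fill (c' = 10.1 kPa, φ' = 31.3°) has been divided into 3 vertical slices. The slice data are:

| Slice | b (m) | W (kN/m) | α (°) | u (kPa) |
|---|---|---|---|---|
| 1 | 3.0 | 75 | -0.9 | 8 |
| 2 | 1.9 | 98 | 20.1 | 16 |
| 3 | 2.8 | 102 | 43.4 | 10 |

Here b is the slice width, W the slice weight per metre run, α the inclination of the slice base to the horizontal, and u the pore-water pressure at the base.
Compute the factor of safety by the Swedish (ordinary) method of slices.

Ordinary method of slices: FS = Σ[c'·Δl_i + (W_i cosα_i − u_i·Δl_i)·tanφ'] / Σ W_i sinα_i, with Δl_i = b_i / cosα_i.
Slice 1: Δl = 3.0/cos(-0.9°) = 3.000 m; N'_1 = 75·cos(-0.9°) − 8·3.000 = 51.0; c'Δl = 30.30; W sinα = -1.2
Slice 2: Δl = 1.9/cos20.1° = 2.023 m; N'_2 = 98·cos20.1° − 16·2.023 = 59.7; c'Δl = 20.43; W sinα = 33.7
Slice 3: Δl = 2.8/cos43.4° = 3.854 m; N'_3 = 102·cos43.4° − 10·3.854 = 35.6; c'Δl = 38.92; W sinα = 70.1
Σc'Δl = 89.7 kN/m; ΣN' = 146.2 kN/m; ΣW sinα = 102.6 kN/m
Resisting = 89.7 + 146.2·tan31.3° = 89.7 + 88.9 = 178.6 kN/m
FS = 178.6 / 102.6 = 1.741

FS = 1.74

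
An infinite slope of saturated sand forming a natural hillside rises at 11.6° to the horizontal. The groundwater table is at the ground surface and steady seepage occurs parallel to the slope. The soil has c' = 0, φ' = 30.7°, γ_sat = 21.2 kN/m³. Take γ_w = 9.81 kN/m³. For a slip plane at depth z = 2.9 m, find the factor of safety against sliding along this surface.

With seepage parallel to the slope and the water table at the surface, the effective normal stress on the slip plane uses the buoyant unit weight γ' = γ_sat − γ_w while the driving shear stress uses γ_sat:
FS = [c' + γ' z cos²β tanφ'] / [γ_sat z sinβ cosβ]
(For c' = 0 this reduces to FS = (γ'/γ_sat)·tanφ'/tanβ.)
γ' = 21.2 − 9.81 = 11.39 kN/m³
Numerator = 0.0 + 11.39·2.9·cos²11.6°·tan30.7° = 0.0 + 11.39·2.9·0.9596·0.5938 = 18.819 kPa
Denominator = 21.2·2.9·sin11.6°·cos11.6° = 21.2·2.9·0.2011·0.9796 = 12.110 kPa
FS = 18.819 / 12.110 = 1.554

FS = 1.55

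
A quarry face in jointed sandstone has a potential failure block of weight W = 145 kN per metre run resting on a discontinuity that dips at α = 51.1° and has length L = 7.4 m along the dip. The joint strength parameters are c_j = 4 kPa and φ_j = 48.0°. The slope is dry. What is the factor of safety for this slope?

FS = 1.16

Resolving the block weight along and normal to the plane and applying the Mohr–Coulomb strength on the joint:
N' = W cosα = 145·cos51.1° = 91.1 kN/m
Driving force T = W sinα = 145·sin51.1° = 112.8 kN/m
Resisting force R = c_j·L + N'·tanφ_j = 4·7.4 + 91.1·tan48.0° = 29.6 + 101.1 = 130.7 kN/m
FS = R / T = 130.7 / 112.8 = 1.158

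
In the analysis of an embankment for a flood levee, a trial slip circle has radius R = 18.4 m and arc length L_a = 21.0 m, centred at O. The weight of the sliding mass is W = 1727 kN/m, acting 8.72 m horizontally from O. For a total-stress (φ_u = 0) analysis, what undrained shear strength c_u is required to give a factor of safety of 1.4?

c_u = 54.6 kPa

FS = c_u·L_a·R / (W·d), so c_u = FS·W·d / (L_a·R).
c_u = 1.4·1727·8.72 / (21.00·18.4) = 21083.2 / 386.40 = 54.56 kPa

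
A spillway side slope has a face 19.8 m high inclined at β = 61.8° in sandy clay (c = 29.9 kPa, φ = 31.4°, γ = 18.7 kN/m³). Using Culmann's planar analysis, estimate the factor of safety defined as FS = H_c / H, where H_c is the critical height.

FS = 1.77

H_c = (4c/γ) · sinβ cosφ / [1 − cos(β − φ)]
    = (4·29.9/18.7) · sin61.8°·cos31.4° / [1 − cos30.4°]
    = 6.396 · 0.7522 / 0.1375 = 34.99 m
FS = H_c / H = 34.99 / 19.8 = 1.767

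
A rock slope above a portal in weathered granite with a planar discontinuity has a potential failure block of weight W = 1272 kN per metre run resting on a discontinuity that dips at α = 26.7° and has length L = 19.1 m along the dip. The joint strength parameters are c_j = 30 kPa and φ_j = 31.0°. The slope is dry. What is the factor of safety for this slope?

Resolving the block weight along and normal to the plane and applying the Mohr–Coulomb strength on the joint:
N' = W cosα = 1272·cos26.7° = 1136.4 kN/m
Driving force T = W sinα = 1272·sin26.7° = 571.5 kN/m
Resisting force R = c_j·L + N'·tanφ_j = 30·19.1 + 1136.4·tan31.0° = 573.0 + 682.8 = 1255.8 kN/m
FS = R / T = 1255.8 / 571.5 = 2.197

FS = 2.20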